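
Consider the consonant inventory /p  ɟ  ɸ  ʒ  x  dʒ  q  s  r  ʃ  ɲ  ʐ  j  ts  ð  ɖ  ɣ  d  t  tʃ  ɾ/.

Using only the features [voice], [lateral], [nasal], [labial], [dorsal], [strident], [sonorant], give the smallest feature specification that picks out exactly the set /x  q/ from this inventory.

The class [-voice], [+dorsal] has exactly /x, q/ as its extension in this inventory. No smaller conjunction from the listed features achieves this: [+dorsal] alone would also admit /ɟ, ɲ, j, ɣ/; [-voice] alone would also admit /p, ɸ, s, ʃ, …/; and checking the remaining single features turns up none with this extension.

[-voice, +dorsal]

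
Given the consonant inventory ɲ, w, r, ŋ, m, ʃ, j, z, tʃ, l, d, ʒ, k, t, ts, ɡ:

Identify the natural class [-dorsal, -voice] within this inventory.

Checking each segment against [-dorsal], [-voice]: /ʃ/ (voiceless postalveolar fricative), /tʃ/ (voiceless postalveolar affricate), /t/ (voiceless alveolar stop), /ts/ (voiceless alveolar affricate) satisfy every feature; every other segment in the inventory fails at least one.

ʃ, tʃ, t, ts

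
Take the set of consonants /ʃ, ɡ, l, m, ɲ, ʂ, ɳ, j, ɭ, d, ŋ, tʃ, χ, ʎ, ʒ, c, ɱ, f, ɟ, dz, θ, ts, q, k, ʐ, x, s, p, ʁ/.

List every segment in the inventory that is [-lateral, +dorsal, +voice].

ɡ, ɲ, j, ŋ, ɟ, ʁ

Eliminate segments failing any feature: /ʃ, m, ʂ, ɳ, d, tʃ, ʒ, ɱ, f, dz, θ, ts, ʐ, s, p/ are [-dorsal]; /l, ɭ, ʎ/ are [+lateral]; /χ, c, q, k, x/ are [-voice]. The remaining /ɡ, ɲ, j, ŋ, ɟ, ʁ/ satisfy [-lateral], [+dorsal], [+voice].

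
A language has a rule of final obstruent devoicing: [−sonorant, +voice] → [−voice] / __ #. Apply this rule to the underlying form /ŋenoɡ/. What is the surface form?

[ŋenok]

The only segment in the rule's environment that also matches [−sonorant, +voice] is /ɡ/. Applying [−voice] turns the voiced velar stop into /k/ (voiceless velar stop), giving [ŋenok].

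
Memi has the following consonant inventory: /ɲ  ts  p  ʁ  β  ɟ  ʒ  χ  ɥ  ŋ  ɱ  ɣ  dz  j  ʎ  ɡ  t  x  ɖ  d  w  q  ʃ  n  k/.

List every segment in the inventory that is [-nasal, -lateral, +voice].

ʁ, β, ɟ, ʒ, ɥ, ɣ, dz, j, ɡ, ɖ, d, w

Eliminate segments failing any feature: /ɲ, ŋ, ɱ, n/ are [+nasal]; /ts, p, χ, t, x, q, ʃ, k/ are [-voice]; /ʎ/ is [+lateral]. The remaining /ʁ, β, ɟ, ʒ, ɥ, ɣ, dz, j, ɡ, ɖ, d, w/ satisfy [-nasal], [-lateral], [+voice].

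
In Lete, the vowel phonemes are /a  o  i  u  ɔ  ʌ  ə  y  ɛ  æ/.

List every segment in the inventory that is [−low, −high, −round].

Among the inventory, the [−low] segments are /o, i, u, ɔ, ʌ, ə, y, ɛ/.
Of those, [−high] gives /o, ɔ, ʌ, ə, ɛ/.
Within that set, [−round] leaves /ʌ, ə, ɛ/.

ʌ, ə, ɛ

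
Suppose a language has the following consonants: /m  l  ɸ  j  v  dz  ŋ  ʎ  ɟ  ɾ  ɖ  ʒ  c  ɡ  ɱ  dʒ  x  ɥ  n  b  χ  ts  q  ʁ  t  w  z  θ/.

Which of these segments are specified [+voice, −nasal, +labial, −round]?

v, b

Eliminate segments failing any feature: /m, ŋ, ɱ, n/ are [+nasal]; /l, j, dz, ʎ, ɟ, ɾ, ɖ, ʒ, ɡ, dʒ, ʁ, z/ are [−labial]; /ɸ, c, x, χ, ts, q, t, θ/ are [−voice]; /ɥ, w/ are [+round]. The remaining /v, b/ satisfy [+voice], [−nasal], [+labial], [−round].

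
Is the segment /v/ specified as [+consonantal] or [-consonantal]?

[+consonantal]

/v/ is the voiced labiodental fricative. The feature [consonantal] marks segments produced with a major constriction in the vocal tract; /v/ has this property, so it is [+consonantal].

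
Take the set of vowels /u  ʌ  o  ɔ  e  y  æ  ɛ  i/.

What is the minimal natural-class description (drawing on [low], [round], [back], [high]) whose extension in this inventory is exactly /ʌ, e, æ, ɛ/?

Every target segment is [−high], [−round]; each remaining inventory member fails at least one of these. Each conjunct is needed — [−round] alone would also admit /i/; [−high] alone would also admit /o, ɔ/ — and no other single listed feature has exactly this extension, so two is the minimum.

[−high, −round]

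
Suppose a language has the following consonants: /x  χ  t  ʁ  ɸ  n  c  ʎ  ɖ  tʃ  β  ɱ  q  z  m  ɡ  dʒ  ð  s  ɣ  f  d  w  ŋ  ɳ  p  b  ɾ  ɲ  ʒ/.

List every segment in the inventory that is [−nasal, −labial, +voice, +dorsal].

Eliminate segments failing any feature: /x, χ, t, c, tʃ, q, s/ are [−voice]; /ɸ, β, f, w, p, b/ are [+labial]; /n, ɱ, m, ŋ, ɳ, ɲ/ are [+nasal]; /ɖ, z, dʒ, ð, d, ɾ, ʒ/ are [−dorsal]. The remaining /ʁ, ʎ, ɡ, ɣ/ satisfy [−nasal], [−labial], [+voice], [+dorsal].

ʁ, ʎ, ɡ, ɣ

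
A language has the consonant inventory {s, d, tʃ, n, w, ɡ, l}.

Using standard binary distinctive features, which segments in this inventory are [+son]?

n, w, l

The [+sonorant] segments here are /n, w, l/; the remaining /s, d, tʃ, ɡ/ are [−sonorant].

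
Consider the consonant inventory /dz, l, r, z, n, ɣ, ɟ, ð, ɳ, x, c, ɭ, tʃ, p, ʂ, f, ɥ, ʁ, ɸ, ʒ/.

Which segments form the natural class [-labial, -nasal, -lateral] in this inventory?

First, the [-labial] segments are /dz, l, r, z, n, ɣ, ɟ, ð, ɳ, x, c, ɭ, tʃ, ʂ, ʁ, ʒ/.
Then [-nasal] gives /dz, l, r, z, ɣ, ɟ, ð, x, c, ɭ, tʃ, ʂ, ʁ, ʒ/.
Then [-lateral] leaves /dz, r, z, ɣ, ɟ, ð, x, c, tʃ, ʂ, ʁ, ʒ/.

dz, r, z, ɣ, ɟ, ð, x, c, tʃ, ʂ, ʁ, ʒ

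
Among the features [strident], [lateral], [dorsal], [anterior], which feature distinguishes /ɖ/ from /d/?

[anterior]

/ɖ/ (voiced retroflex stop) and /d/ (voiced alveolar stop) agree on [−strident], [−lateral], [−dorsal]. They differ on [anterior] (/ɖ/ [−], /d/ [+]).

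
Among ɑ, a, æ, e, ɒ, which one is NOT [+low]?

/e/ is the mid front unrounded tense vowel, which is [-low]; the rest — /ɒ, æ, a, ɑ/ — are [+low].

e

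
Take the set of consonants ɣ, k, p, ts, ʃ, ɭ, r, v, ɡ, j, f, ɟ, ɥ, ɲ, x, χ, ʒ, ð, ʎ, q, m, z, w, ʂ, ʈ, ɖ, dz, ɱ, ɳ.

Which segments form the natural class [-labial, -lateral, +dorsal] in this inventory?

ɣ, k, ɡ, j, ɟ, ɲ, x, χ, q

First, the [-labial] segments are /ɣ, k, ts, ʃ, ɭ, r, ɡ, j, ɟ, ɲ, x, χ, ʒ, ð, ʎ, q, z, ʂ, ʈ, ɖ, dz, ɳ/.
Of those, [-lateral] gives /ɣ, k, ts, ʃ, r, ɡ, j, ɟ, ɲ, x, χ, ʒ, ð, q, z, ʂ, ʈ, ɖ, dz, ɳ/.
Of those, [+dorsal] leaves /ɣ, k, ɡ, j, ɟ, ɲ, x, χ, q/.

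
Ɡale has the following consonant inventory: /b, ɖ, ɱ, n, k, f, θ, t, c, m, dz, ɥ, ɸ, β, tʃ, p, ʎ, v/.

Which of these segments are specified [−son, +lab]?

Eliminate segments failing any feature: /ɖ, k, θ, t, c, dz, tʃ/ are [−labial]; /ɱ, n, m, ɥ, ʎ/ are [+sonorant]. The remaining /b, f, ɸ, β, p, v/ satisfy [−sonorant], [+labial].

b, f, ɸ, β, p, v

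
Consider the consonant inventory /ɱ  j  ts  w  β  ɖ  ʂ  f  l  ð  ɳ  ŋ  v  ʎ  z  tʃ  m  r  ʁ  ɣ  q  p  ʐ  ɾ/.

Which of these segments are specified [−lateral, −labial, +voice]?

Checking each segment against [−lateral], [−labial], [+voice]: /j/ (palatal glide), /ɖ/ (voiced retroflex stop), /ð/ (voiced dental fricative), /ɳ/ (retroflex nasal), /ŋ/ (velar nasal), /z/ (voiced alveolar fricative), among others, satisfy every feature; every other segment in the inventory fails at least one.

j, ɖ, ð, ɳ, ŋ, z, r, ʁ, ɣ, ʐ, ɾ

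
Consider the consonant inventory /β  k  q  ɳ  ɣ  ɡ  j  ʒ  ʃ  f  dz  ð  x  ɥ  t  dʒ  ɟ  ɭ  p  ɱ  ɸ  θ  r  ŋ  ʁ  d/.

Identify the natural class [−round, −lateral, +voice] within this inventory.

First, the [−round] segments are /β, k, q, ɳ, ɣ, ɡ, j, ʒ, ʃ, f, dz, ð, x, t, dʒ, ɟ, ɭ, p, ɱ, ɸ, θ, r, ŋ, ʁ, d/.
Of those, [−lateral] gives /β, k, q, ɳ, ɣ, ɡ, j, ʒ, ʃ, f, dz, ð, x, t, dʒ, ɟ, p, ɱ, ɸ, θ, r, ŋ, ʁ, d/.
Among these, [+voice] leaves /β, ɳ, ɣ, ɡ, j, ʒ, dz, ð, dʒ, ɟ, ɱ, r, ŋ, ʁ, d/.

β, ɳ, ɣ, ɡ, j, ʒ, dz, ð, dʒ, ɟ, ɱ, r, ŋ, ʁ, d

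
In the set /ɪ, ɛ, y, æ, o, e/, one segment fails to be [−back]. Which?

Every segment except /o/ is [−back]. /o/ (mid back rounded tense vowel) is [+back], so it is the exception.

o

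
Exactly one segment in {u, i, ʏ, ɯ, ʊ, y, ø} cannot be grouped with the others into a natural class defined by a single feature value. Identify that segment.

The remaining segments after removing /ø/ share [+high]; /ø/ (mid front rounded tense vowel) is [−high]. For every other candidate removal, the leftover set fails to share any single feature value that the removed segment lacks.

ø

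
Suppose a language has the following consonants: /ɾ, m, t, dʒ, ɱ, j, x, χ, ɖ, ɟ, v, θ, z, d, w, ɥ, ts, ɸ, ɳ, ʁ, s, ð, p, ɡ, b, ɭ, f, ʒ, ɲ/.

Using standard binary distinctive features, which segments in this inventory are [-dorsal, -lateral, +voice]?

ɾ, m, dʒ, ɱ, ɖ, v, z, d, ɳ, ð, b, ʒ

Eliminate segments failing any feature: /t, θ, ts, ɸ, s, p, f/ are [-voice]; /j, x, χ, ɟ, w, ɥ, ʁ, ɡ, ɲ/ are [+dorsal]; /ɭ/ is [+lateral]. The remaining /ɾ, m, dʒ, ɱ, ɖ, v, z, d, ɳ, ð, b, ʒ/ satisfy [-dorsal], [-lateral], [+voice].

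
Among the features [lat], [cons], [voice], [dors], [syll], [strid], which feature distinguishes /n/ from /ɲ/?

[dorsal]

/n/ is the alveolar nasal and /ɲ/ is the palatal nasal. Both are [−lateral], [+consonantal], [+voice], [−syllabic], [−strident]. /n/ is [−dorsal] while /ɲ/ is [+dorsal], so the distinguishing feature is [dorsal].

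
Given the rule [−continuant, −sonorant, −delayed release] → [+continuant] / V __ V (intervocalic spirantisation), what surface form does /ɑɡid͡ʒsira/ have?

[ɑɣid͡ʒsira]

The only segment in the rule's environment that also matches [−continuant, −sonorant, −delayed release] is /ɡ/. Applying [+continuant] turns the voiced velar stop into /ɣ/ (voiced velar fricative), giving [ɑɣid͡ʒsira].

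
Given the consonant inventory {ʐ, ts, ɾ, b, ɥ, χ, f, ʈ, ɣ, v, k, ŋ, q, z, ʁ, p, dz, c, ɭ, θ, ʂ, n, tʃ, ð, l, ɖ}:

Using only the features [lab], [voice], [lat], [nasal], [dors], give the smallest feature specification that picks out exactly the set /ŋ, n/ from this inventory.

[+nasal]

Every target segment is [+nasal] and no other inventory member is, so one feature is enough.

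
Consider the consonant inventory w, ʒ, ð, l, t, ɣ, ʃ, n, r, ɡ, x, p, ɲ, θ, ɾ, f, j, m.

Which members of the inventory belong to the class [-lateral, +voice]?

w, ʒ, ð, ɣ, n, r, ɡ, ɲ, ɾ, j, m

Eliminate segments failing any feature: /l/ is [+lateral]; /t, ʃ, x, p, θ, f/ are [-voice]. The remaining /w, ʒ, ð, ɣ, n, r, ɡ, ɲ, ɾ, j, m/ satisfy [-lateral], [+voice].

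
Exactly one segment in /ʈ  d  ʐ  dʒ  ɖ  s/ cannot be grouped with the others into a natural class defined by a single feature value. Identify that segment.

The remaining segments after removing /dʒ/ share [-distributed]; /dʒ/ (voiced postalveolar affricate) is [+distributed]. For every other candidate removal, the leftover set fails to share any single feature value that the removed segment lacks.

dʒ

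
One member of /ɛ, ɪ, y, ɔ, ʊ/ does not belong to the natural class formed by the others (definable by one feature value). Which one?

y

[tense] groups all but one: /ɛ, ʊ, ɪ, ɔ/ share [−tense] while /y/ (high front rounded tense vowel) alone is [+tense]. Removing any other segment would not leave a single-feature class that excludes it.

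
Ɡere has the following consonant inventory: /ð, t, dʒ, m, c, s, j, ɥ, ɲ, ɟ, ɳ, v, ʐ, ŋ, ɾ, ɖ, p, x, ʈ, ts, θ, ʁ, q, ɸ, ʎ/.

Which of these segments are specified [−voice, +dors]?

First, the [−voice] segments are /t, c, s, p, x, ʈ, ts, θ, q, ɸ/.
Of those, [+dorsal] leaves /c, x, q/.

c, x, q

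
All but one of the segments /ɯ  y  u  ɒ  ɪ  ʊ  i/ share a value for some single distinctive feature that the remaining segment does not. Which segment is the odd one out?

/u, ɪ, y, ʊ, ɯ, i/ are all [+high], but /ɒ/ (low back rounded vowel) is [−high]. No other single segment can be removed to leave a set sharing one feature value that the removed segment lacks, so /ɒ/ is the odd one out.

ɒ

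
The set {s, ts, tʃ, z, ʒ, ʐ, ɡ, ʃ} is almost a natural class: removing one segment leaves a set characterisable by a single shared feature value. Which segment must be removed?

ɡ

[strident] (equivalently [coronal], [dorsal]) groups all but one: /tʃ, ʒ, s, ʐ, ts, ʃ, z/ share [+strident] while /ɡ/ (voiced velar stop) alone is [-strident]. Removing any other segment would not leave a single-feature class that excludes it.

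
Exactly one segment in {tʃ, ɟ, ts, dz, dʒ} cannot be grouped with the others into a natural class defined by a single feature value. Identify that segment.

ɟ

[delayed release] (equivalently [strident], [dorsal]) groups all but one: /dz, dʒ, ts, tʃ/ share [+delayed release] while /ɟ/ (voiced palatal stop) alone is [-delayed release]. Removing any other segment would not leave a single-feature class that excludes it.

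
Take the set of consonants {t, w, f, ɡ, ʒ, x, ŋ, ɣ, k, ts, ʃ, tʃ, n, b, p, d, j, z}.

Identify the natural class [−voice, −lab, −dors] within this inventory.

Eliminate segments failing any feature: /w, ɡ, ʒ, ŋ, ɣ, n, b, d, j, z/ are [+voice]; /f, p/ are [+labial]; /x, k/ are [+dorsal]. The remaining /t, ts, ʃ, tʃ/ satisfy [−voice], [−labial], [−dorsal].

t, ts, ʃ, tʃ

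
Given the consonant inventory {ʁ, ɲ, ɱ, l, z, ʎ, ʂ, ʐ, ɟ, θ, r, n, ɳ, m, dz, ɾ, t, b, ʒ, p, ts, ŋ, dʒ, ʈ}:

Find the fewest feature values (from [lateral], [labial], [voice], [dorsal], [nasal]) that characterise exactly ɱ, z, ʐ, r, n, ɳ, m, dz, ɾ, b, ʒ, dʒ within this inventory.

Every target segment is [+voice], [−lateral], [−dorsal]; each remaining inventory member fails at least one of these. Each conjunct is needed — [−lateral, −dorsal] alone would also admit /ʂ, θ, t, p, …/; [+voice, −dorsal] alone would also admit /l/; [+voice, −lateral] alone would also admit /ʁ, ɲ, ɟ, ŋ/ — and no other combination of two listed features has exactly this extension, so three is the minimum.

[+voice, −lateral, −dorsal]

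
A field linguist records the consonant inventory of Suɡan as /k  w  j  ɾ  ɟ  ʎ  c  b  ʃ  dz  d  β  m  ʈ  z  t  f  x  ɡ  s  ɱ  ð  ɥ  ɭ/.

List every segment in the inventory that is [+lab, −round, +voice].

b, β, m, ɱ

Checking each segment against [+labial], [−round], [+voice]: /b/ (voiced bilabial stop), /β/ (voiced bilabial fricative), /m/ (bilabial nasal), /ɱ/ (labiodental nasal) satisfy every feature; every other segment in the inventory fails at least one.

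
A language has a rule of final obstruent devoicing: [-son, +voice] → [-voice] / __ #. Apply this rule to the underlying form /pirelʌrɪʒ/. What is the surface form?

/ʒ/ satisfies [-son, +voice] and sits in __ #. The [-voice] counterpart of the voiced postalveolar fricative is /ʃ/. Other segments in /pirelʌrɪʒ/ either fail the structural description or are not in the environment, so the surface form is [pirelʌrɪʃ].

[pirelʌrɪʃ]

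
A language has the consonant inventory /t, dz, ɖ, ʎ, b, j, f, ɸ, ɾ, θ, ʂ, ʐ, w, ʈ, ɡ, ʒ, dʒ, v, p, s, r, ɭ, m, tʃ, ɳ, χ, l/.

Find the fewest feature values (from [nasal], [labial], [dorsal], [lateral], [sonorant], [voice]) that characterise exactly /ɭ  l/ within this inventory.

[+lateral, −dorsal]

The class [+lateral], [−dorsal] has exactly /ɭ, l/ as its extension in this inventory. No smaller conjunction from the listed features achieves this: [−dorsal] alone would also admit /t, dz, ɖ, b, …/; [+lateral] alone would also admit /ʎ/; and checking the remaining single features turns up none with this extension.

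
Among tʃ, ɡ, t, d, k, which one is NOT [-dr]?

Every segment except /tʃ/ is [-delayed release]. /tʃ/ (voiceless postalveolar affricate) is [+delayed release], so it is the exception.

tʃ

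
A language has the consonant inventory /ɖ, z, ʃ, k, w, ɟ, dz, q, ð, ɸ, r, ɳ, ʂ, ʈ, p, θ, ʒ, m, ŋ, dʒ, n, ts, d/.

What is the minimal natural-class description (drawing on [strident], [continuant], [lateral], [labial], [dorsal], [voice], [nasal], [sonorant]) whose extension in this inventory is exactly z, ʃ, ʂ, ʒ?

[+continuant, +strident]

Every target segment is [+continuant], [+strident]; each remaining inventory member fails at least one of these. Each conjunct is needed — [+strident] alone would also admit /dz, dʒ, ts/; [+continuant] alone would also admit /w, ð, ɸ, r, …/ — and no other single listed feature has exactly this extension, so two is the minimum.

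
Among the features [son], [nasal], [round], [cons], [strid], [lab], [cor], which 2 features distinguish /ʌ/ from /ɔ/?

[labial], [round]

The two segments share [+sonorant], [−nasal], [−consonantal], [−strident], [−coronal]. The only features from the list on which they differ: /ʌ/ is [−labial] while /ɔ/ is [+labial]; /ʌ/ is [−round] while /ɔ/ is [+round].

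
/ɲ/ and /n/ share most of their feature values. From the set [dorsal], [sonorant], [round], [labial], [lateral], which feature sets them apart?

[dorsal]

The two segments share [+sonorant], [−round], [−labial], [−lateral]. The only feature from the list on which they differ: /ɲ/ is [+dorsal] while /n/ is [−dorsal].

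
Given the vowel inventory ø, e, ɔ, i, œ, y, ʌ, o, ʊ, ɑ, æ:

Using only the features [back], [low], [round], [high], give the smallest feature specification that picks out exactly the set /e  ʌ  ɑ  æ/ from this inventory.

/e, ʌ, ɑ, æ/ are all [-high], [-round], and no other segment in the inventory matches both values. Dropping any one of them over-generates: [-round] alone would also admit /i/; [-high] alone would also admit /ø, ɔ, œ, o/. No other single listed feature picks out exactly this set either, so fewer than two features will not do.

[-high, -round]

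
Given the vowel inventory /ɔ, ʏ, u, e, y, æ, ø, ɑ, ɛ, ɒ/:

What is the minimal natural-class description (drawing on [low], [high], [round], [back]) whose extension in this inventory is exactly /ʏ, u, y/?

/ʏ, u, y/ are exactly the [+high] segments in the inventory, so a single feature suffices.

[+high]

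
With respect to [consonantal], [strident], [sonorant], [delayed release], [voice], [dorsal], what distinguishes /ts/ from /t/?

[strident], [delayed release]

The two segments share [+consonantal], [−sonorant], [−voice], [−dorsal]. The only features from the list on which they differ: /ts/ is [+strident] while /t/ is [−strident]; /ts/ is [+delayed release] while /t/ is [−delayed release].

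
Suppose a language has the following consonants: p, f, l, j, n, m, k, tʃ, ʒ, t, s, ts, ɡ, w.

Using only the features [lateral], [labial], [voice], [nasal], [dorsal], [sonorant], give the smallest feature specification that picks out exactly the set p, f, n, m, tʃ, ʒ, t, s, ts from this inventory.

/p, f, n, m, tʃ, ʒ, t, s, ts/ are all [-lateral], [-dorsal], and no other segment in the inventory matches both values. Dropping any one of them over-generates: [-dorsal] alone would also admit /l/; [-lateral] alone would also admit /j, k, ɡ, w/. No other single listed feature picks out exactly this set either, so fewer than two features will not do.

[-lateral, -dorsal]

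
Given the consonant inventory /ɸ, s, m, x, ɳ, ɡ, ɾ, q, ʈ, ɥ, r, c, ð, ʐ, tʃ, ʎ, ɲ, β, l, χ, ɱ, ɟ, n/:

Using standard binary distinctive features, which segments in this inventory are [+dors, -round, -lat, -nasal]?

x, ɡ, q, c, χ, ɟ

The [+dorsal] segments are /x, ɡ, q, ɥ, c, ʎ, ɲ, χ, ɟ/.
Within that set, [-round] gives /x, ɡ, q, c, ʎ, ɲ, χ, ɟ/.
Then [-lateral] gives /x, ɡ, q, c, ɲ, χ, ɟ/.
Intersecting with [-nasal] leaves /x, ɡ, q, c, χ, ɟ/.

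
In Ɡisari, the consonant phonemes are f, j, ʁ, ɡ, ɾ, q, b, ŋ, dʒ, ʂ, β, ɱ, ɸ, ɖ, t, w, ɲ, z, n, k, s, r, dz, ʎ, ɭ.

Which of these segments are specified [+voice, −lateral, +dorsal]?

Eliminate segments failing any feature: /f, q, ʂ, ɸ, t, k, s/ are [−voice]; /ɾ, b, dʒ, β, ɱ, ɖ, z, n, r, dz/ are [−dorsal]; /ʎ, ɭ/ are [+lateral]. The remaining /j, ʁ, ɡ, ŋ, w, ɲ/ satisfy [+voice], [−lateral], [+dorsal].

j, ʁ, ɡ, ŋ, w, ɲ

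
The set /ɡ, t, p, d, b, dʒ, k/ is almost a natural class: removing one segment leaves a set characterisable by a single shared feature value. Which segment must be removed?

dʒ

The remaining segments after removing /dʒ/ share [−delayed release]; /dʒ/ (voiced postalveolar affricate) is [+delayed release]. For every other candidate removal, the leftover set fails to share any single feature value that the removed segment lacks.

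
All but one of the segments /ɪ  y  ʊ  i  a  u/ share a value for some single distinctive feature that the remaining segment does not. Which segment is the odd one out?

/u, ɪ, y, ʊ, i/ are all [+high], but /a/ (low unrounded vowel) is [−high]. No other single segment can be removed to leave a set sharing one feature value that the removed segment lacks, so /a/ is the odd one out.

a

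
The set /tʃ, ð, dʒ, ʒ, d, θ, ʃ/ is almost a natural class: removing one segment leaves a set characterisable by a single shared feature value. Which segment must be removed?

The remaining segments after removing /d/ share [+distributed]; /d/ (voiced alveolar stop) is [-distributed]. For every other candidate removal, the leftover set fails to share any single feature value that the removed segment lacks.

d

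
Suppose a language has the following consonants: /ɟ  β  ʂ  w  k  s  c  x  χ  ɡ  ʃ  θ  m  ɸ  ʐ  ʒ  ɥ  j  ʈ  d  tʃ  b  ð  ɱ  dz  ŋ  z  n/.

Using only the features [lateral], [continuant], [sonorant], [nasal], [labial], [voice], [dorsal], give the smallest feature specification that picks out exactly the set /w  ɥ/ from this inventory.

The class [+labial], [+dorsal] has exactly /w, ɥ/ as its extension in this inventory. No smaller conjunction from the listed features achieves this: [+dorsal] alone would also admit /ɟ, k, c, x, …/; [+labial] alone would also admit /β, m, ɸ, b, …/; and checking the remaining single features turns up none with this extension.

[+labial, +dorsal]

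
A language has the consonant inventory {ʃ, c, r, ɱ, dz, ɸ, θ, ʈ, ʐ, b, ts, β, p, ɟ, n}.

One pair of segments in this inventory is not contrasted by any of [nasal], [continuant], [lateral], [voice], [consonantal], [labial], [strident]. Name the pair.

/ʈ/ (voiceless retroflex stop) and /c/ (voiceless palatal stop) are both [−nasal], [−continuant], [−lateral], [−voice], [+consonantal], [−labial], [−strident], so none of the listed features separates them. (They do differ in [dorsal], which is not among the given features.) Every other pair in the inventory differs on at least one listed feature.

ʈ, c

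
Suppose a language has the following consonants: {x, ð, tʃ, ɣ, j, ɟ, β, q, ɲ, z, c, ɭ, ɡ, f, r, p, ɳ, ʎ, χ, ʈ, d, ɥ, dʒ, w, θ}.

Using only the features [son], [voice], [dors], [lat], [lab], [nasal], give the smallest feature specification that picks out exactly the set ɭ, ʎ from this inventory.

/ɭ, ʎ/ are exactly the [+lateral] segments in the inventory, so a single feature suffices.

[+lat]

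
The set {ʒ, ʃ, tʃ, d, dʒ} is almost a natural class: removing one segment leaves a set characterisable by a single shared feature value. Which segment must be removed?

d

The remaining segments after removing /d/ share [-anterior]; /d/ (voiced alveolar stop) is [+anterior]. For every other candidate removal, the leftover set fails to share any single feature value that the removed segment lacks.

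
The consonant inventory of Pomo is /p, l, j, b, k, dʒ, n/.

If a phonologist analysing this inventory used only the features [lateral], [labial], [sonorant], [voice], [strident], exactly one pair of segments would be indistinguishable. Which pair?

j, n

On the given features, /j/ and /n/ have an identical profile: [−lateral], [−labial], [+sonorant], [+voice], [−strident]. No other two segments in the inventory coincide on all 5 features. (They do differ in [nasal], [continuant] and [dorsal], which are not among the given features.)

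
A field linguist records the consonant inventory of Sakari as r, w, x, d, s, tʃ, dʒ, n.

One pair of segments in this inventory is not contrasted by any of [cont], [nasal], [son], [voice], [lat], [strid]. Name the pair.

On the given features, /w/ and /r/ have an identical profile: [+continuant], [-nasal], [+sonorant], [+voice], [-lateral], [-strident]. No other two segments in the inventory coincide on all 6 features. (They do differ in [labial], [round], [coronal] and [dorsal], which are not among the given features.)

w, r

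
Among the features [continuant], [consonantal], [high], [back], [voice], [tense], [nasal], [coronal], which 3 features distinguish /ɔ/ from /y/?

[high], [back], [tense]

The two segments share [+continuant], [−consonantal], [+voice], [−nasal], [−coronal]. The only features from the list on which they differ: /ɔ/ is [−high] while /y/ is [+high]; /ɔ/ is [+back] while /y/ is [−back]; /ɔ/ is [−tense] while /y/ is [+tense].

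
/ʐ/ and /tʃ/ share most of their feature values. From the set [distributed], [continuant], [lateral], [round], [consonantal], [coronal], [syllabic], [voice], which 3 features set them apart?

[voice], [continuant], [distributed]

/ʐ/ (voiced retroflex fricative) and /tʃ/ (voiceless postalveolar affricate) agree on [−lateral], [−round], [+consonantal], [+coronal], [−syllabic]. They differ on [voice] (/ʐ/ [+], /tʃ/ [−]), [continuant] (/ʐ/ [+], /tʃ/ [−]), [distributed] (/ʐ/ [−], /tʃ/ [+]).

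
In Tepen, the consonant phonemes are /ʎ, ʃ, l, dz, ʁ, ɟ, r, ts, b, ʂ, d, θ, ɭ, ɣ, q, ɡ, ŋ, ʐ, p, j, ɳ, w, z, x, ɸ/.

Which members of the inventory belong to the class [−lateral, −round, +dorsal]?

Checking each segment against [−lateral], [−round], [+dorsal]: /ʁ/ (voiced uvular fricative), /ɟ/ (voiced palatal stop), /ɣ/ (voiced velar fricative), /q/ (voiceless uvular stop), /ɡ/ (voiced velar stop), /ŋ/ (velar nasal), among others, satisfy every feature; every other segment in the inventory fails at least one.

ʁ, ɟ, ɣ, q, ɡ, ŋ, j, x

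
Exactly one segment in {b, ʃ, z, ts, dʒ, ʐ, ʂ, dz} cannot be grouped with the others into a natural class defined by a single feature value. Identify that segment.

/dʒ, z, ts, ʃ, ʐ, ʂ, dz/ are all [+strident], but /b/ (voiced bilabial stop) is [−strident]. No other single segment can be removed to leave a set sharing one feature value that the removed segment lacks, so /b/ is the odd one out.

b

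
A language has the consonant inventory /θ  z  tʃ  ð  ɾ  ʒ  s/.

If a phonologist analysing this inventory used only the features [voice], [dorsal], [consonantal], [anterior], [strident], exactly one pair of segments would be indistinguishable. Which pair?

ɾ, ð

/ɾ/ (alveolar tap) and /ð/ (voiced dental fricative) are both [+voice], [−dorsal], [+consonantal], [+anterior], [−strident], so none of the listed features separates them. (They do differ in [sonorant], which is not among the given features.) Every other pair in the inventory differs on at least one listed feature.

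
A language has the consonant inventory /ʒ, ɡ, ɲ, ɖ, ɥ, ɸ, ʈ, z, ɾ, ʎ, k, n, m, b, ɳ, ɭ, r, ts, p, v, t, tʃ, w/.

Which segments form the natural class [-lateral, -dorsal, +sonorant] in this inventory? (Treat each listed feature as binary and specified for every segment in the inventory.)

Eliminate segments failing any feature: /ʒ, ɖ, ɸ, ʈ, z, b, ts, p, v, t, tʃ/ are [-sonorant]; /ɡ, ɲ, ɥ, k, w/ are [+dorsal]; /ʎ, ɭ/ are [+lateral]. The remaining /ɾ, n, m, ɳ, r/ satisfy [-lateral], [-dorsal], [+sonorant].

ɾ, n, m, ɳ, r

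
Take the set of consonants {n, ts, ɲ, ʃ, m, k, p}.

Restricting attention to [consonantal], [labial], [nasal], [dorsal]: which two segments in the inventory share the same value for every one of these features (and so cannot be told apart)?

On the given features, /ʃ/ and /ts/ have an identical profile: [+consonantal], [−labial], [−nasal], [−dorsal]. No other two segments in the inventory coincide on all 4 features. (They do differ in [continuant], [anterior] and [distributed], which are not among the given features.)

ʃ, ts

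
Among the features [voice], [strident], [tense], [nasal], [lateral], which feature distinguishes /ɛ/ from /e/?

/ɛ/ is the mid front unrounded lax vowel and /e/ is the mid front unrounded tense vowel. Both are [+voice], [-strident], [-nasal], [-lateral]. /ɛ/ is [-tense] while /e/ is [+tense], so the distinguishing feature is [tense].

[tense]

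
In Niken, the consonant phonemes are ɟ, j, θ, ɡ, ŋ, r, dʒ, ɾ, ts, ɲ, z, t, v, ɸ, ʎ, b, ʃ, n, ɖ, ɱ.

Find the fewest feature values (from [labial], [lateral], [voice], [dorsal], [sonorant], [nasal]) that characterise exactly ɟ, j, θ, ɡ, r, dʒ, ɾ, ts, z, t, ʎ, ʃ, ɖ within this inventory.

/ɟ, j, θ, ɡ, r, dʒ, ɾ, ts, z, t, ʎ, ʃ, ɖ/ are all [−nasal], [−labial], and no other segment in the inventory matches both values. Dropping any one of them over-generates: [−labial] alone would also admit /ŋ, ɲ, n/; [−nasal] alone would also admit /v, ɸ, b/. No other single listed feature picks out exactly this set either, so fewer than two features will not do.

[−nasal, −labial]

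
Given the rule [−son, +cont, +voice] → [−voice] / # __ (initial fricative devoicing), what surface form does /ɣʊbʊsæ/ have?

[xʊbʊsæ]

Only the initial segment /ɣ/ is both word-initial and matches the structural description. It is a voiced velar fricative, so [−son, +cont, +voice] holds; changing it to [−voice] with all other features held fixed yields /x/ (voiceless velar fricative). No other segment meets both the structural description and the environment, so the output is [xʊbʊsæ].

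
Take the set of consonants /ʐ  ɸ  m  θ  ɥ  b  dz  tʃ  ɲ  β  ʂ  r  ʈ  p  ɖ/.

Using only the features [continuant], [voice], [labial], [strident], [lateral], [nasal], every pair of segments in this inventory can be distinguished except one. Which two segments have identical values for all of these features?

On the given features, /β/ and /ɥ/ have an identical profile: [+continuant], [+voice], [+labial], [-strident], [-lateral], [-nasal]. No other two segments in the inventory coincide on all 6 features. (They do differ in [sonorant], [round] and [dorsal], which are not among the given features.)

β, ɥ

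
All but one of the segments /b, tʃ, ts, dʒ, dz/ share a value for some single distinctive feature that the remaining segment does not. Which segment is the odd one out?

The remaining segments after removing /b/ share [+delayed release]; /b/ (voiced bilabial stop) is [-delayed release]. For every other candidate removal, the leftover set fails to share any single feature value that the removed segment lacks.

b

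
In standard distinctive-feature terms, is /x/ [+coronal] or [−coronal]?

[−coronal]

/x/ is the voiceless velar fricative, hence [−coronal].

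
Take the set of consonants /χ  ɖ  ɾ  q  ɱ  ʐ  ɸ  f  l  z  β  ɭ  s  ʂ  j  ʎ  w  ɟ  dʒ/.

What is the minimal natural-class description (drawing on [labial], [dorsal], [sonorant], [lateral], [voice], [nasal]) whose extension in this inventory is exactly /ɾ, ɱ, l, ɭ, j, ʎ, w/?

/ɾ, ɱ, l, ɭ, j, ʎ, w/ are exactly the [+sonorant] segments in the inventory, so a single feature suffices.

[+sonorant]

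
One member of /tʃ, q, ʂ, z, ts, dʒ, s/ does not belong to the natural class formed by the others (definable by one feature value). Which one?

The remaining segments after removing /q/ share [+strident]; /q/ (voiceless uvular stop) is [−strident]. For every other candidate removal, the leftover set fails to share any single feature value that the removed segment lacks.

q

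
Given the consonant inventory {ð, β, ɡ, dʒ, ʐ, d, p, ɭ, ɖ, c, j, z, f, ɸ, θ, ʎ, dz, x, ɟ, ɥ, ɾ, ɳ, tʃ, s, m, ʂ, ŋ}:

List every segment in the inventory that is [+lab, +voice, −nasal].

β, ɥ

Eliminate segments failing any feature: /ð, ɡ, dʒ, ʐ, d, ɭ, ɖ, c, j, z, θ, ʎ, dz, x, ɟ, ɾ, ɳ, tʃ, s, ʂ, ŋ/ are [−labial]; /p, f, ɸ/ are [−voice]; /m/ is [+nasal]. The remaining /β, ɥ/ satisfy [+labial], [+voice], [−nasal].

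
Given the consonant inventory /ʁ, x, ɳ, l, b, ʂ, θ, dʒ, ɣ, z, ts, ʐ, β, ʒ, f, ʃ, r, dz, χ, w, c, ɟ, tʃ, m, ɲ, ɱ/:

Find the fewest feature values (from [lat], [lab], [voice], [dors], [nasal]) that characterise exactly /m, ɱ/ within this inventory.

[+nasal, +lab]

The class [+nasal], [+labial] has exactly /m, ɱ/ as its extension in this inventory. No smaller conjunction from the listed features achieves this: [+labial] alone would also admit /b, β, f, w/; [+nasal] alone would also admit /ɳ, ɲ/; and checking the remaining single features turns up none with this extension.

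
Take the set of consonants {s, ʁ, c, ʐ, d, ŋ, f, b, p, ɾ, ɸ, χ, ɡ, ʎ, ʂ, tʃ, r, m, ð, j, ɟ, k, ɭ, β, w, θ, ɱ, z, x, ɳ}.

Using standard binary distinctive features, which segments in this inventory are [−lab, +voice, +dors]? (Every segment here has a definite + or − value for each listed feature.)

ʁ, ŋ, ɡ, ʎ, j, ɟ

Checking each segment against [−labial], [+voice], [+dorsal]: /ʁ/ (voiced uvular fricative), /ŋ/ (velar nasal), /ɡ/ (voiced velar stop), /ʎ/ (palatal lateral approximant), /j/ (palatal glide), /ɟ/ (voiced palatal stop) satisfy every feature; every other segment in the inventory fails at least one.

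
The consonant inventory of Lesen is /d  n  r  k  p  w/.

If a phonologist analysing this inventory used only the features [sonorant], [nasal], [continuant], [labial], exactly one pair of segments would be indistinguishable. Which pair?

k, d

On the given features, /k/ and /d/ have an identical profile: [−sonorant], [−nasal], [−continuant], [−labial]. No other two segments in the inventory coincide on all 4 features. (They do differ in [voice], [coronal] and [dorsal], which are not among the given features.)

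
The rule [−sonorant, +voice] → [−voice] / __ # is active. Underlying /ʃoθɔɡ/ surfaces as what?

[ʃoθɔk]

/ɡ/ satisfies [−sonorant, +voice] and sits in __ #. The [−voice] counterpart of the voiced velar stop is /k/. Other segments in /ʃoθɔɡ/ either fail the structural description or are not in the environment, so the surface form is [ʃoθɔk].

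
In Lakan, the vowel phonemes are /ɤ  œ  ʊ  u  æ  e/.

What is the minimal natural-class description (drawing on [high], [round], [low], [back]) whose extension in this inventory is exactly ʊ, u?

[+high]

/ʊ, u/ are exactly the [+high] segments in the inventory, so a single feature suffices.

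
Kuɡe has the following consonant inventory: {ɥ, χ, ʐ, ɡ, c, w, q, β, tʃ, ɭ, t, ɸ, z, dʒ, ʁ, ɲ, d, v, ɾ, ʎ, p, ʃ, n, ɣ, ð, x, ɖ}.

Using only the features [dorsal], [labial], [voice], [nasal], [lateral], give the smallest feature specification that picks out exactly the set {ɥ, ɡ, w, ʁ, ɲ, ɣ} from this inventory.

[+voice, -lateral, +dorsal]

The class [+voice], [-lateral], [+dorsal] has exactly /ɥ, ɡ, w, ʁ, ɲ, ɣ/ as its extension in this inventory. No smaller conjunction from the listed features achieves this: [-lateral, +dorsal] alone would also admit /χ, c, q, x/; [+voice, +dorsal] alone would also admit /ʎ/; [+voice, -lateral] alone would also admit /ʐ, β, z, dʒ, …/; and checking the remaining two-feature bundles turns up none with this extension.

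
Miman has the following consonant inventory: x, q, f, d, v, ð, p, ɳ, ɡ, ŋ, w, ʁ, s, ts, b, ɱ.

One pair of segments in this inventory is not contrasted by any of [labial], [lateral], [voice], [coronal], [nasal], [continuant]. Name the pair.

Both /w/ and /v/ are [+labial], [−lateral], [+voice], [−coronal], [−nasal], [+continuant]. Since the list omits [sonorant], [round] and [dorsal] — which do distinguish the labial-velar glide from the voiced labiodental fricative — this pair collapses; all other pairs remain distinct.

w, v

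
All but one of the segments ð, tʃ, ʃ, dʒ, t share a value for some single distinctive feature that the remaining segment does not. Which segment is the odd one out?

t

[distributed] groups all but one: /ð, tʃ, ʃ, dʒ/ share [+distributed] while /t/ (voiceless alveolar stop) alone is [-distributed]. Removing any other segment would not leave a single-feature class that excludes it.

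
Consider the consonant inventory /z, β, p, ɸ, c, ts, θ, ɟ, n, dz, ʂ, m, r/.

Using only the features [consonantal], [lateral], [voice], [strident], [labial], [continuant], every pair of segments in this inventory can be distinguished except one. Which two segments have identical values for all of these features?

On the given features, /ɟ/ and /n/ have an identical profile: [+consonantal], [-lateral], [+voice], [-strident], [-labial], [-continuant]. No other two segments in the inventory coincide on all 6 features. (They do differ in [sonorant], [nasal] and [dorsal], which are not among the given features.)

ɟ, n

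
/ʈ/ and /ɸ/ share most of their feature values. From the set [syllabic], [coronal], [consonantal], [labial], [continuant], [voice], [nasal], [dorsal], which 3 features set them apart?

/ʈ/ is the voiceless retroflex stop and /ɸ/ is the voiceless bilabial fricative. Both are [−syllabic], [+consonantal], [−voice], [−nasal], [−dorsal]. /ʈ/ is [−continuant] while /ɸ/ is [+continuant]; /ʈ/ is [−labial] while /ɸ/ is [+labial]; /ʈ/ is [+coronal] while /ɸ/ is [−coronal], so the distinguishing features are [continuant], [labial], [coronal].

[continuant], [labial], [coronal]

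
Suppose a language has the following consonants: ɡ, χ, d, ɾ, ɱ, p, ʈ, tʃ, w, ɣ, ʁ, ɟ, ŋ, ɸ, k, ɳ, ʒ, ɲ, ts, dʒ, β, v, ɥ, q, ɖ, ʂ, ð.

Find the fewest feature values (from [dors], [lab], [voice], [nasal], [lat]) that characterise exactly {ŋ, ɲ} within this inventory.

Every target segment is [+nasal], [+dorsal]; each remaining inventory member fails at least one of these. Each conjunct is needed — [+dorsal] alone would also admit /ɡ, χ, w, ɣ, …/; [+nasal] alone would also admit /ɱ, ɳ/ — and no other single listed feature has exactly this extension, so two is the minimum.

[+nasal, +dors]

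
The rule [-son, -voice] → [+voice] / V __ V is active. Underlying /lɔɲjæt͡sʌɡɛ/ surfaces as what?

Only /t͡s/ occurs between two vowels (/æ/ __ /ʌ/) and matches the structural description. It is a voiceless alveolar affricate, so [-son, -voice] holds; changing it to [+voice] with all other features held fixed yields /d͡z/ (voiced alveolar affricate). No other segment meets both the structural description and the environment, so the output is [lɔɲjæd͡zʌɡɛ].

[lɔɲjæd͡zʌɡɛ]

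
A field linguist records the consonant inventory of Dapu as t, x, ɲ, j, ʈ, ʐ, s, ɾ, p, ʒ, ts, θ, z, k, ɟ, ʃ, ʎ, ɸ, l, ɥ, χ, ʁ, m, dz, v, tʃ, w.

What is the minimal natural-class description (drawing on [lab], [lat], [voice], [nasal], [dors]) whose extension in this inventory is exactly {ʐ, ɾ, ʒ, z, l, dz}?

[+voice, −lab, −dors]

The class [+voice], [−labial], [−dorsal] has exactly /ʐ, ɾ, ʒ, z, l, dz/ as its extension in this inventory. No smaller conjunction from the listed features achieves this: [−labial, −dorsal] alone would also admit /t, ʈ, s, ts, …/; [+voice, −dorsal] alone would also admit /m, v/; [+voice, −labial] alone would also admit /ɲ, j, ɟ, ʎ, …/; and checking the remaining two-feature bundles turns up none with this extension.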